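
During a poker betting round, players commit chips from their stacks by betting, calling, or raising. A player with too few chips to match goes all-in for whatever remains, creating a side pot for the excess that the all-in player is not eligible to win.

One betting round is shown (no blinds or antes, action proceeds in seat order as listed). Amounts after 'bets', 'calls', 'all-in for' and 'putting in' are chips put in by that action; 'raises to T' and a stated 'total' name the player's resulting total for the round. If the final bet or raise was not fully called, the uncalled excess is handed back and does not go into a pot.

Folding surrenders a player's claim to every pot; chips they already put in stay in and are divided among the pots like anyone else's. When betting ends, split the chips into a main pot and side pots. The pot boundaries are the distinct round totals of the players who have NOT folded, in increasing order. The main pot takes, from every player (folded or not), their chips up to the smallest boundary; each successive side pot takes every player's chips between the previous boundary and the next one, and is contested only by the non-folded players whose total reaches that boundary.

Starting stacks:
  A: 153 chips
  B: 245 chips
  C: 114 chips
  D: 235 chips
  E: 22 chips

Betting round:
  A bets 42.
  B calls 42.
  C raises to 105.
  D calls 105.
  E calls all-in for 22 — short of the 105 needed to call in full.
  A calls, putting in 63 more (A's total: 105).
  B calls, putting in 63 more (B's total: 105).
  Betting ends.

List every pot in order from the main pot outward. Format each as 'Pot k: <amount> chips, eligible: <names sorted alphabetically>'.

Contributions: A=105, B=105, C=105, D=105, E=22
Pot levels (distinct totals of non-folded players): 22, 105
Layer 1-22: 22 each from A, B, C, D, E = 22*5 = 110 chips; eligible A, B, C, D, E
Layer 23-105: 83 each from A, B, C, D = 83*4 = 332 chips; eligible A, B, C, D

Pot 1: 110 chips, eligible: A, B, C, D, E
Pot 2: 332 chips, eligible: A, B, C, D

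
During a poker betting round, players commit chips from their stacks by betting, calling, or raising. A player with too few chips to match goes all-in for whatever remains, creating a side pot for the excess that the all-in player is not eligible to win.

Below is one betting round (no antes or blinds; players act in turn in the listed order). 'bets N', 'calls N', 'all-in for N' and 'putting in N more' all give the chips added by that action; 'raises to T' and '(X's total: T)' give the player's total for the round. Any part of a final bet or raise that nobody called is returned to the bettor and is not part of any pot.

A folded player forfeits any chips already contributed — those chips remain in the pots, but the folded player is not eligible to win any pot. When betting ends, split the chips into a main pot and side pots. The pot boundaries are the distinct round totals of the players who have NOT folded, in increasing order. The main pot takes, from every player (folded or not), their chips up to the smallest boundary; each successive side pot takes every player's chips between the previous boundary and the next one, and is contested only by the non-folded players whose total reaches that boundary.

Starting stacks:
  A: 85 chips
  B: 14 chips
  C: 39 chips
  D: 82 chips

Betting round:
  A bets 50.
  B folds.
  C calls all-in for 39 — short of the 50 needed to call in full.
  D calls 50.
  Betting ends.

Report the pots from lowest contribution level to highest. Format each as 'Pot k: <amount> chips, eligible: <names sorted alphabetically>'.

Pot 1: 117 chips, eligible: A, C, D
Pot 2: 22 chips, eligible: A, D

Derivation:
Contributions: A=50, C=39, D=50
Folded: B
Pot levels (distinct totals of non-folded players): 39, 50
Layer 1-39: 39 each from A, C, D = 39*3 = 117 chips; eligible A, C, D
Layer 40-50: 11 each from A, D = 11*2 = 22 chips; eligible A, D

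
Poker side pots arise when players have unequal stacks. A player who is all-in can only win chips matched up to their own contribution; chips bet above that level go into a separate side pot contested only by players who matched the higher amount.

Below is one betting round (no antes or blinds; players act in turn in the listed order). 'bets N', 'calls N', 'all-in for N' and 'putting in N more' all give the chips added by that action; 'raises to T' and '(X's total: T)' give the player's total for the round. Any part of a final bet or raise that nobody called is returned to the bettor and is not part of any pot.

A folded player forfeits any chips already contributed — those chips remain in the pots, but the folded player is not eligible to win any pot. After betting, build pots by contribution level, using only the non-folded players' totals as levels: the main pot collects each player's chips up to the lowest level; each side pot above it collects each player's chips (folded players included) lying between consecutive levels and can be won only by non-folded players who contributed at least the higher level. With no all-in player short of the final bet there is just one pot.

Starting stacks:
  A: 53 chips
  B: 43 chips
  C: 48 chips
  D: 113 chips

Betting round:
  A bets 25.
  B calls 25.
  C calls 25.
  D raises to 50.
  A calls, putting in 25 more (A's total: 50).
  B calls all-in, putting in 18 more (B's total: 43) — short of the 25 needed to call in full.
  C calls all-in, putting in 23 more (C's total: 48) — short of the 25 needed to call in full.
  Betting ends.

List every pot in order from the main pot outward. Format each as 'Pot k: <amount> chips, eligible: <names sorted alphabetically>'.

Contributions: A=50, B=43, C=48, D=50
Pot levels (distinct totals of non-folded players): 43, 48, 50
Layer 1-43: 43 each from A, B, C, D = 43*4 = 172 chips; eligible A, B, C, D
Layer 44-48: 5 each from A, C, D = 5*3 = 15 chips; eligible A, C, D
Layer 49-50: 2 each from A, D = 2*2 = 4 chips; eligible A, D

Pot 1: 172 chips, eligible: A, B, C, D
Pot 2: 15 chips, eligible: A, C, D
Pot 3: 4 chips, eligible: A, D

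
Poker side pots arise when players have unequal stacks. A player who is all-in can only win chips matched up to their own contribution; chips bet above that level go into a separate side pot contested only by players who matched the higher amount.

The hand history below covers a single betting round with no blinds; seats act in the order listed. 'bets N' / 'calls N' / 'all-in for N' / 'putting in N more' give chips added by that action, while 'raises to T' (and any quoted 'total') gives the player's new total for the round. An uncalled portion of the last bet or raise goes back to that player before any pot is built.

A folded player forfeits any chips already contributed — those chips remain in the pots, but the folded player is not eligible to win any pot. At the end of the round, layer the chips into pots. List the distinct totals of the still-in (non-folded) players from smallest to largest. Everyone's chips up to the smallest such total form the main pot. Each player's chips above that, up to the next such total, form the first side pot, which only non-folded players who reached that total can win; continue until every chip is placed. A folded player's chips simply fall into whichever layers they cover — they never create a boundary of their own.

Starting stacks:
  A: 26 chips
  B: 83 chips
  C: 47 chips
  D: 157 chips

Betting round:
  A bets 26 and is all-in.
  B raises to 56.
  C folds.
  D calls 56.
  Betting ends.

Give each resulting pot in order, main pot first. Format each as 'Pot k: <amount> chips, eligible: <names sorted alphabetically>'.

Contributions: A=26, B=56, D=56
Folded: C
Pot levels (distinct totals of non-folded players): 26, 56
Layer 1-26: 26 each from A, B, D = 26*3 = 78 chips; eligible A, B, D
Layer 27-56: 30 each from B, D = 30*2 = 60 chips; eligible B, D

Pot 1: 78 chips, eligible: A, B, D
Pot 2: 60 chips, eligible: B, D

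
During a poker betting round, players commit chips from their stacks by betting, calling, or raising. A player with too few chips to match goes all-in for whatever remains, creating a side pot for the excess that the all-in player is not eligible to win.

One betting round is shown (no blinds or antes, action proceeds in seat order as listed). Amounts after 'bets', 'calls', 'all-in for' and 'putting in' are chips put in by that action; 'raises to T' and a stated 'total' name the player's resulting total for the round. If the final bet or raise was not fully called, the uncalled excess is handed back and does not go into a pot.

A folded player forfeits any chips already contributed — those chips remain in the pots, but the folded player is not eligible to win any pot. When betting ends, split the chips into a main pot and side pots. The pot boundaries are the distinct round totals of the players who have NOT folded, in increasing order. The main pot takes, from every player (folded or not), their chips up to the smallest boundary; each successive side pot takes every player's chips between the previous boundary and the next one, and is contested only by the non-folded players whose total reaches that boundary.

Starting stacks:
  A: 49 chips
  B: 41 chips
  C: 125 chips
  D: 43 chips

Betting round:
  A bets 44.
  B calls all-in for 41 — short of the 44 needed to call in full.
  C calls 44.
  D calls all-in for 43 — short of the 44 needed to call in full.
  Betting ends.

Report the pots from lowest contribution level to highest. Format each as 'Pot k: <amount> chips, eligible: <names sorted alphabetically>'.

Pot 1: 164 chips, eligible: A, B, C, D
Pot 2: 6 chips, eligible: A, C, D
Pot 3: 2 chips, eligible: A, C

Derivation:
Contributions: A=44, B=41, C=44, D=43
Pot levels (distinct totals of non-folded players): 41, 43, 44
Layer 1-41: 41 each from A, B, C, D = 41*4 = 164 chips; eligible A, B, C, D
Layer 42-43: 2 each from A, C, D = 2*3 = 6 chips; eligible A, C, D
Layer 44-44: 1 each from A, C = 1*2 = 2 chips; eligible A, C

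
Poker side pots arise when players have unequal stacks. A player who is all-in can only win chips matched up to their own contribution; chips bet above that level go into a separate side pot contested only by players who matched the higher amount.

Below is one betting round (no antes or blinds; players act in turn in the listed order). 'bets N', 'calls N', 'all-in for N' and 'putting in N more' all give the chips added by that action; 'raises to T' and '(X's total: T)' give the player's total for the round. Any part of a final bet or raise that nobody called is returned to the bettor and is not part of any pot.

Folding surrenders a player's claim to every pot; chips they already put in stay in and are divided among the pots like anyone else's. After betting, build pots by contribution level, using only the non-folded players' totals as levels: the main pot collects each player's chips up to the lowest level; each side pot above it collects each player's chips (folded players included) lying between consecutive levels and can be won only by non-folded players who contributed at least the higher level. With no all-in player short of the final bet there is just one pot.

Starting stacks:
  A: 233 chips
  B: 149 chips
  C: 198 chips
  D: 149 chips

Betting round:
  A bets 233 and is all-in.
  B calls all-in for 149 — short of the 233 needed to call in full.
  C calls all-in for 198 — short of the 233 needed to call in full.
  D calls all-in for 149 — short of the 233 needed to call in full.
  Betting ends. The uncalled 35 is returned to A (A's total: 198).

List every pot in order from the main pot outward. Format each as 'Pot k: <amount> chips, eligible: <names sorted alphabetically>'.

Contributions (after 35 returned to A): A=198, B=149, C=198, D=149
Pot levels (distinct totals of non-folded players): 149, 198
Layer 1-149: 149 each from A, B, C, D = 149*4 = 596 chips; eligible A, B, C, D
Layer 150-198: 49 each from A, C = 49*2 = 98 chips; eligible A, C

Pot 1: 596 chips, eligible: A, B, C, D
Pot 2: 98 chips, eligible: A, C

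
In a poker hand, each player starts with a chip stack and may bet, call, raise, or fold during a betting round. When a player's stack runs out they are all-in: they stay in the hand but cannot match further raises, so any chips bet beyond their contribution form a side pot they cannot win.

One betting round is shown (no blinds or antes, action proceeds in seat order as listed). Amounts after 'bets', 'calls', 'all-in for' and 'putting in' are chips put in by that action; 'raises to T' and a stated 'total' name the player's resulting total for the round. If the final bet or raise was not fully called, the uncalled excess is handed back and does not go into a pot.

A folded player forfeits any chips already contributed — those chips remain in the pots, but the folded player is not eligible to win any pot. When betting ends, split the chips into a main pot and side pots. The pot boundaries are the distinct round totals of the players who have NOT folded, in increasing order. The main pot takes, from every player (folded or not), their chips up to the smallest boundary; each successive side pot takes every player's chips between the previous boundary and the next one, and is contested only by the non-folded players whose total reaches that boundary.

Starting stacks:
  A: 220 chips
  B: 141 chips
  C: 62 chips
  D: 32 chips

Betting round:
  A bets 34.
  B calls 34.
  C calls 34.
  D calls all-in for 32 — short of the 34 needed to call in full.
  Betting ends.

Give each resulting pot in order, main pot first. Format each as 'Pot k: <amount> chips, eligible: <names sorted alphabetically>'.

Contributions: A=34, B=34, C=34, D=32
Pot levels (distinct totals of non-folded players): 32, 34
Layer 1-32: 32 each from A, B, C, D = 32*4 = 128 chips; eligible A, B, C, D
Layer 33-34: 2 each from A, B, C = 2*3 = 6 chips; eligible A, B, C

Pot 1: 128 chips, eligible: A, B, C, D
Pot 2: 6 chips, eligible: A, B, C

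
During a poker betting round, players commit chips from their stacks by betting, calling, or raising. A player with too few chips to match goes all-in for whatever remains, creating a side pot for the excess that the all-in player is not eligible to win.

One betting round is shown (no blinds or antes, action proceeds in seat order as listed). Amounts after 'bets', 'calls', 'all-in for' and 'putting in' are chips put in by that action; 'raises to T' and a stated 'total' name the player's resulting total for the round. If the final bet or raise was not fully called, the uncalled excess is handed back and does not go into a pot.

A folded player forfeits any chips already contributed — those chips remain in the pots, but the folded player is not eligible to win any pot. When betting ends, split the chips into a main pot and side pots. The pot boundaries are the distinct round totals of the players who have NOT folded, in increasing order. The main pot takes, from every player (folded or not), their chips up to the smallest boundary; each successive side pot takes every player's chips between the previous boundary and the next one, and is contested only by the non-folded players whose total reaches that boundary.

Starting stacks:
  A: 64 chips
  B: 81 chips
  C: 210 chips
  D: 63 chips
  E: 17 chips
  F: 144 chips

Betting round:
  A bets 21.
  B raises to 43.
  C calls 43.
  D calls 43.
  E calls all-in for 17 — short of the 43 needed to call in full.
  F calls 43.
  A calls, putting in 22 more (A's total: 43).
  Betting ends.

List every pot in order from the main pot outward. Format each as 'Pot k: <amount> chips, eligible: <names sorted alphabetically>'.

Pot 1: 102 chips, eligible: A, B, C, D, E, F
Pot 2: 130 chips, eligible: A, B, C, D, F

Derivation:
Contributions: A=43, B=43, C=43, D=43, E=17, F=43
Pot levels (distinct totals of non-folded players): 17, 43
Layer 1-17: 17 each from A, B, C, D, E, F = 17*6 = 102 chips; eligible A, B, C, D, E, F
Layer 18-43: 26 each from A, B, C, D, F = 26*5 = 130 chips; eligible A, B, C, D, F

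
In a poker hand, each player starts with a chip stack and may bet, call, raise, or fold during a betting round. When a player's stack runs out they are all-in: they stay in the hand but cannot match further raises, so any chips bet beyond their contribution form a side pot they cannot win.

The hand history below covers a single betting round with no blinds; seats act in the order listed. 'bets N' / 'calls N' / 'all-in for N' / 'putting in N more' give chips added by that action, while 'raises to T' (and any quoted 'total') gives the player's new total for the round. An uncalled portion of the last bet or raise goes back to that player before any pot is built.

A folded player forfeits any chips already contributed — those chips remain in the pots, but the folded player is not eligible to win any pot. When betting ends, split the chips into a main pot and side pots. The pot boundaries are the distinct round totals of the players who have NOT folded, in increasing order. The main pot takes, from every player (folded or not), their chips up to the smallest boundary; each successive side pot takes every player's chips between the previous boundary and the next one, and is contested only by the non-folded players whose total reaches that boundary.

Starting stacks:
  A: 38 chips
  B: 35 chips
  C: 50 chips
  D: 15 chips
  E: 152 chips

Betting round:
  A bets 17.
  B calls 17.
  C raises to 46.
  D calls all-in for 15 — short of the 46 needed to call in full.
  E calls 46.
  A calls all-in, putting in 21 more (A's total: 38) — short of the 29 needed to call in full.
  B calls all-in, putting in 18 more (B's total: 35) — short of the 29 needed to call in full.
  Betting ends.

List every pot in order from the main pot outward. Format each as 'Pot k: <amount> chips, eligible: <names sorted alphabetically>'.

Pot 1: 75 chips, eligible: A, B, C, D, E
Pot 2: 80 chips, eligible: A, B, C, E
Pot 3: 9 chips, eligible: A, C, E
Pot 4: 16 chips, eligible: C, E

Derivation:
Contributions: A=38, B=35, C=46, D=15, E=46
Pot levels (distinct totals of non-folded players): 15, 35, 38, 46
Layer 1-15: 15 each from A, B, C, D, E = 15*5 = 75 chips; eligible A, B, C, D, E
Layer 16-35: 20 each from A, B, C, E = 20*4 = 80 chips; eligible A, B, C, E
Layer 36-38: 3 each from A, C, E = 3*3 = 9 chips; eligible A, C, E
Layer 39-46: 8 each from C, E = 8*2 = 16 chips; eligible C, E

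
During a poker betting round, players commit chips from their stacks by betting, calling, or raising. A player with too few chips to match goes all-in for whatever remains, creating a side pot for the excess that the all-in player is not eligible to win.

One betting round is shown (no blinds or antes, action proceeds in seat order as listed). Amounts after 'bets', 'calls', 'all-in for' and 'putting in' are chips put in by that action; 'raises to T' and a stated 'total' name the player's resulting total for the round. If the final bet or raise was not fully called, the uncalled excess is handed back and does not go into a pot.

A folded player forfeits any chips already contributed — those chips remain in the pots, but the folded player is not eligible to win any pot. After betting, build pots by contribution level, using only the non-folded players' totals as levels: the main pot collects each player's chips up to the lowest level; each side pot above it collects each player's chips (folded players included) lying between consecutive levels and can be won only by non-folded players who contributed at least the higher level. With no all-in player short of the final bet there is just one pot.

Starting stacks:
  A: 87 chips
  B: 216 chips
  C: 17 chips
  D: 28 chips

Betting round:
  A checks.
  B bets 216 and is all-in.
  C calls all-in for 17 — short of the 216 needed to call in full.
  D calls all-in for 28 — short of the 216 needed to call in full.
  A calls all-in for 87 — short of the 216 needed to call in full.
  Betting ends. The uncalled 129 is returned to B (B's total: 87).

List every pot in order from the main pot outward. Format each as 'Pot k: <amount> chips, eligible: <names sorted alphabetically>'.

Contributions (after 129 returned to B): A=87, B=87, C=17, D=28
Pot levels (distinct totals of non-folded players): 17, 28, 87
Layer 1-17: 17 each from A, B, C, D = 17*4 = 68 chips; eligible A, B, C, D
Layer 18-28: 11 each from A, B, D = 11*3 = 33 chips; eligible A, B, D
Layer 29-87: 59 each from A, B = 59*2 = 118 chips; eligible A, B

Pot 1: 68 chips, eligible: A, B, C, D
Pot 2: 33 chips, eligible: A, B, D
Pot 3: 118 chips, eligible: A, B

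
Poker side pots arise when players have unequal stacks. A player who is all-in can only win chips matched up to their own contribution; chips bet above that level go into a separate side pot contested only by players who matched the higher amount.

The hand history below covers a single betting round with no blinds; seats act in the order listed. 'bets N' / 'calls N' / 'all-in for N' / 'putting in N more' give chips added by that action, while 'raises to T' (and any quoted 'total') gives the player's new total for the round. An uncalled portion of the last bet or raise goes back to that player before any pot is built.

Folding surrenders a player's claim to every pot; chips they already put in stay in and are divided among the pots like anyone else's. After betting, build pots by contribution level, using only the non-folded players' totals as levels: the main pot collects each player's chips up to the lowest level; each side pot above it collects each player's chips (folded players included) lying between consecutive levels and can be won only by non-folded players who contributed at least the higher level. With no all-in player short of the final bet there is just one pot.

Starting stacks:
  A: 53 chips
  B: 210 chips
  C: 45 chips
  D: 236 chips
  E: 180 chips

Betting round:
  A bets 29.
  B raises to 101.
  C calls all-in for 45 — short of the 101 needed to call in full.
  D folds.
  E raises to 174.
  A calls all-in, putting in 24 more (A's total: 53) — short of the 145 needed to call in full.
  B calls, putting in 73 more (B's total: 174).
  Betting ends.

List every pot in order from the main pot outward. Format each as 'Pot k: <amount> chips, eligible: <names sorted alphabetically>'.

Pot 1: 180 chips, eligible: A, B, C, E
Pot 2: 24 chips, eligible: A, B, E
Pot 3: 242 chips, eligible: B, E

Derivation:
Contributions: A=53, B=174, C=45, E=174
Folded: D
Pot levels (distinct totals of non-folded players): 45, 53, 174
Layer 1-45: 45 each from A, B, C, E = 45*4 = 180 chips; eligible A, B, C, E
Layer 46-53: 8 each from A, B, E = 8*3 = 24 chips; eligible A, B, E
Layer 54-174: 121 each from B, E = 121*2 = 242 chips; eligible B, E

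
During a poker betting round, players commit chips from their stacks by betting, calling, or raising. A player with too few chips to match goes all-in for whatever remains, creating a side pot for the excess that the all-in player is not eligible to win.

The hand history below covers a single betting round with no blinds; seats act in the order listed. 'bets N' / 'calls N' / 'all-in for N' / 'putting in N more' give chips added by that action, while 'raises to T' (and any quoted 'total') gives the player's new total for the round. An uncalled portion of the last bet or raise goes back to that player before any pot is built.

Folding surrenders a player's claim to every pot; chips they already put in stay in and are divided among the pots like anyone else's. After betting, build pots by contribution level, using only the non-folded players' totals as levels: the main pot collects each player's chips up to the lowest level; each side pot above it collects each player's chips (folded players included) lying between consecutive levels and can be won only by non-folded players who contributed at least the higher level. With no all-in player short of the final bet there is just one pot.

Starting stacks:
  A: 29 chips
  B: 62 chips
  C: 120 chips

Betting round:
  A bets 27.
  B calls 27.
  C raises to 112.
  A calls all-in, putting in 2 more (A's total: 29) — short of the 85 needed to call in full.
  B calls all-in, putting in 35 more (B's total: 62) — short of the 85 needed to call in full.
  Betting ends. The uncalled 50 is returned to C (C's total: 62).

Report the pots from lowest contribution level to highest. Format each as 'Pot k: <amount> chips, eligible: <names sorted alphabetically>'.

Contributions (after 50 returned to C): A=29, B=62, C=62
Pot levels (distinct totals of non-folded players): 29, 62
Layer 1-29: 29 each from A, B, C = 29*3 = 87 chips; eligible A, B, C
Layer 30-62: 33 each from B, C = 33*2 = 66 chips; eligible B, C

Pot 1: 87 chips, eligible: A, B, C
Pot 2: 66 chips, eligible: B, C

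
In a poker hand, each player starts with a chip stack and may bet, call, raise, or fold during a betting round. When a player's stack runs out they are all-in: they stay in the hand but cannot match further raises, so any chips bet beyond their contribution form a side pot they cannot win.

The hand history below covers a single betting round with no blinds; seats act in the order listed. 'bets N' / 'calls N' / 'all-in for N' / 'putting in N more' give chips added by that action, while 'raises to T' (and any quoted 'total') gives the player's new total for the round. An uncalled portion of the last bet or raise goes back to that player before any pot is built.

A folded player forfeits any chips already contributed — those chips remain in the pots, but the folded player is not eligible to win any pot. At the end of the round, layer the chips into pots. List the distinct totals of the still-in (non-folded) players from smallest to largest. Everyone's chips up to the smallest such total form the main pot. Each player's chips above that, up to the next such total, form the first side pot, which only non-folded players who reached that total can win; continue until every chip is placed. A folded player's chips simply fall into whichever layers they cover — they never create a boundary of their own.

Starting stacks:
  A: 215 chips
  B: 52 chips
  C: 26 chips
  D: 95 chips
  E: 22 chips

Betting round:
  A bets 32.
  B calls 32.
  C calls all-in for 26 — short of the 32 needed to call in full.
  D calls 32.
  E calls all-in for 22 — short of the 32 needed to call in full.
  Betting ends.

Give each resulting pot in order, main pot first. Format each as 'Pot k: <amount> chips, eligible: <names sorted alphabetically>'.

Pot 1: 110 chips, eligible: A, B, C, D, E
Pot 2: 16 chips, eligible: A, B, C, D
Pot 3: 18 chips, eligible: A, B, D

Derivation:
Contributions: A=32, B=32, C=26, D=32, E=22
Pot levels (distinct totals of non-folded players): 22, 26, 32
Layer 1-22: 22 each from A, B, C, D, E = 22*5 = 110 chips; eligible A, B, C, D, E
Layer 23-26: 4 each from A, B, C, D = 4*4 = 16 chips; eligible A, B, C, D
Layer 27-32: 6 each from A, B, D = 6*3 = 18 chips; eligible A, B, D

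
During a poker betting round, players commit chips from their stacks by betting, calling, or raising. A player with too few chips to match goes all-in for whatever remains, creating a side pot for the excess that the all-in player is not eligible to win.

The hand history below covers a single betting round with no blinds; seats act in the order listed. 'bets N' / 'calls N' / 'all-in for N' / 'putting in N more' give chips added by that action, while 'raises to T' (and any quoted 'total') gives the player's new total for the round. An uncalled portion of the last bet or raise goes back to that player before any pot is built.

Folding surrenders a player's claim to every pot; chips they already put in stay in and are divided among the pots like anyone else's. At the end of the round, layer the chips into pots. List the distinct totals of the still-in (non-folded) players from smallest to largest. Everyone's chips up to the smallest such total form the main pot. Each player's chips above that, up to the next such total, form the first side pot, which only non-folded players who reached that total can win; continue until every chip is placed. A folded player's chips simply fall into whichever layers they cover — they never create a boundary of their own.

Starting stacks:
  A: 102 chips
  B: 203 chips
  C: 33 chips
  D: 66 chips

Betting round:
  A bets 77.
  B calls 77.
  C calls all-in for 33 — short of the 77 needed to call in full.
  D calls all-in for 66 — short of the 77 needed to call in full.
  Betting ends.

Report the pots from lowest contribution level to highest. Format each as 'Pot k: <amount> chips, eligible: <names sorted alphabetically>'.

Contributions: A=77, B=77, C=33, D=66
Pot levels (distinct totals of non-folded players): 33, 66, 77
Layer 1-33: 33 each from A, B, C, D = 33*4 = 132 chips; eligible A, B, C, D
Layer 34-66: 33 each from A, B, D = 33*3 = 99 chips; eligible A, B, D
Layer 67-77: 11 each from A, B = 11*2 = 22 chips; eligible A, B

Pot 1: 132 chips, eligible: A, B, C, D
Pot 2: 99 chips, eligible: A, B, D
Pot 3: 22 chips, eligible: A, B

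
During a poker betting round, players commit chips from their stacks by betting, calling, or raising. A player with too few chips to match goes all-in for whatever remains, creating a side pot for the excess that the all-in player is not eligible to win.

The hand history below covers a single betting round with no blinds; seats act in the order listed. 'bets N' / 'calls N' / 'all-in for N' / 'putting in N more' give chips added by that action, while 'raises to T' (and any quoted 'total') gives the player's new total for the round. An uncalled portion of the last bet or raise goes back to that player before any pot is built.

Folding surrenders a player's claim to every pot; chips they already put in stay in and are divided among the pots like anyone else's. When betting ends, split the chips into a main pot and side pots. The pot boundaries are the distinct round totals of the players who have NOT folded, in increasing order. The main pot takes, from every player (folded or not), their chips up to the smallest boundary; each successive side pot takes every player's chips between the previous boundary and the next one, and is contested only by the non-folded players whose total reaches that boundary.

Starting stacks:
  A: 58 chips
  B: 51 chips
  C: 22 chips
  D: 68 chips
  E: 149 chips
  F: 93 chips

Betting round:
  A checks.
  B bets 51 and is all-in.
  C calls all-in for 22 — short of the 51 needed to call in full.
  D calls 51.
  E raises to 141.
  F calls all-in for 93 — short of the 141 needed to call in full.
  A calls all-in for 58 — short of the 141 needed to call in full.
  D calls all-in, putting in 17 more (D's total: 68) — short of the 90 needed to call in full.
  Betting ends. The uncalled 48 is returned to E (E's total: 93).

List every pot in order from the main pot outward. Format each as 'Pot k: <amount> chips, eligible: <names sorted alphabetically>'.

Contributions (after 48 returned to E): A=58, B=51, C=22, D=68, E=93, F=93
Pot levels (distinct totals of non-folded players): 22, 51, 58, 68, 93
Layer 1-22: 22 each from A, B, C, D, E, F = 22*6 = 132 chips; eligible A, B, C, D, E, F
Layer 23-51: 29 each from A, B, D, E, F = 29*5 = 145 chips; eligible A, B, D, E, F
Layer 52-58: 7 each from A, D, E, F = 7*4 = 28 chips; eligible A, D, E, F
Layer 59-68: 10 each from D, E, F = 10*3 = 30 chips; eligible D, E, F
Layer 69-93: 25 each from E, F = 25*2 = 50 chips; eligible E, F

Pot 1: 132 chips, eligible: A, B, C, D, E, F
Pot 2: 145 chips, eligible: A, B, D, E, F
Pot 3: 28 chips, eligible: A, D, E, F
Pot 4: 30 chips, eligible: D, E, F
Pot 5: 50 chips, eligible: E, F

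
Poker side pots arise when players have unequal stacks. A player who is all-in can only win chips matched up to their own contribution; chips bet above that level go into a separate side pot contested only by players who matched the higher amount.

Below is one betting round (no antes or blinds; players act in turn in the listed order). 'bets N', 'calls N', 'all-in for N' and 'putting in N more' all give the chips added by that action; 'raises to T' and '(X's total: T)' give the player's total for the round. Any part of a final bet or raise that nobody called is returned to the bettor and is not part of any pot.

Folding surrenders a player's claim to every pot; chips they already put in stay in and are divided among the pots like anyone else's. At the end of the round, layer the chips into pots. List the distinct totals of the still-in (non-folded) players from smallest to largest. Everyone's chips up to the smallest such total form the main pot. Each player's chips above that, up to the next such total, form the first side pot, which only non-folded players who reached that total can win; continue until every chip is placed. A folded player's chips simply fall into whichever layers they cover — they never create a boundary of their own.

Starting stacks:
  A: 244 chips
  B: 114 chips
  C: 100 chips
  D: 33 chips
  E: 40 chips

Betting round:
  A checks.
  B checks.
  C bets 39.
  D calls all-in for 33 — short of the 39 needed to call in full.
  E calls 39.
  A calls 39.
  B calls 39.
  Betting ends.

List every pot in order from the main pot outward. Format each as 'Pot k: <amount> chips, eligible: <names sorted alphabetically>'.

Contributions: A=39, B=39, C=39, D=33, E=39
Pot levels (distinct totals of non-folded players): 33, 39
Layer 1-33: 33 each from A, B, C, D, E = 33*5 = 165 chips; eligible A, B, C, D, E
Layer 34-39: 6 each from A, B, C, E = 6*4 = 24 chips; eligible A, B, C, E

Pot 1: 165 chips, eligible: A, B, C, D, E
Pot 2: 24 chips, eligible: A, B, C, E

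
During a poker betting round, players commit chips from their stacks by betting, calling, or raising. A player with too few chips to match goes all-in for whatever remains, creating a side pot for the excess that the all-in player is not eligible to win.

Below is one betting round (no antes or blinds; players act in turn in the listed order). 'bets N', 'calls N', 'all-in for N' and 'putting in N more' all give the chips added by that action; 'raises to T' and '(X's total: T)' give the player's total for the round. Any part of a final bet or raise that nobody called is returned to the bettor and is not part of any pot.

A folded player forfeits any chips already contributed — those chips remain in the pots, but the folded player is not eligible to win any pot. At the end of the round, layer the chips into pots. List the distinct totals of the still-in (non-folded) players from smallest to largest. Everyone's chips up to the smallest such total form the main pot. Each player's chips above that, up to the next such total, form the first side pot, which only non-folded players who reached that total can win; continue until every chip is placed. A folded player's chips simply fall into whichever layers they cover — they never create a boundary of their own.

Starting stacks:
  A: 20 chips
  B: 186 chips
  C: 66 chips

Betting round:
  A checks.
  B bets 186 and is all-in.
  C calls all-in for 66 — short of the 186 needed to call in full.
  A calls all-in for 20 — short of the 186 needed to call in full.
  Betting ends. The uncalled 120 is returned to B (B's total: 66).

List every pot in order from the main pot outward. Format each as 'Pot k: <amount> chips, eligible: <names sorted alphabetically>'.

Contributions (after 120 returned to B): A=20, B=66, C=66
Pot levels (distinct totals of non-folded players): 20, 66
Layer 1-20: 20 each from A, B, C = 20*3 = 60 chips; eligible A, B, C
Layer 21-66: 46 each from B, C = 46*2 = 92 chips; eligible B, C

Pot 1: 60 chips, eligible: A, B, C
Pot 2: 92 chips, eligible: B, C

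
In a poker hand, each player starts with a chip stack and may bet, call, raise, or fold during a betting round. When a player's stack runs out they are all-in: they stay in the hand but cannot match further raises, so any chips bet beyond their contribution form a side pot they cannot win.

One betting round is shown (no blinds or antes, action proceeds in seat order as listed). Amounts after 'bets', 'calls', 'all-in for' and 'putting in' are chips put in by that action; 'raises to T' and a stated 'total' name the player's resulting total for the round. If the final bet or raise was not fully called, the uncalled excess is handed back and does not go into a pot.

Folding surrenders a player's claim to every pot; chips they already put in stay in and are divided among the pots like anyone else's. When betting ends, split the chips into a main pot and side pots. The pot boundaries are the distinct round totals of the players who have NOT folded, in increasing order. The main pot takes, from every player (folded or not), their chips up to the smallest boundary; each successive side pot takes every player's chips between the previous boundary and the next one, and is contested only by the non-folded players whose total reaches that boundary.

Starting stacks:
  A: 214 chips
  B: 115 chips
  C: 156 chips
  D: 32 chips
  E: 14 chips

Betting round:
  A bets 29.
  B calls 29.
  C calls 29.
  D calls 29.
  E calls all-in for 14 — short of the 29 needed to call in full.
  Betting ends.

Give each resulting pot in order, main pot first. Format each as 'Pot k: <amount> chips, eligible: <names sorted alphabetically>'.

Pot 1: 70 chips, eligible: A, B, C, D, E
Pot 2: 60 chips, eligible: A, B, C, D

Derivation:
Contributions: A=29, B=29, C=29, D=29, E=14
Pot levels (distinct totals of non-folded players): 14, 29
Layer 1-14: 14 each from A, B, C, D, E = 14*5 = 70 chips; eligible A, B, C, D, E
Layer 15-29: 15 each from A, B, C, D = 15*4 = 60 chips; eligible A, B, C, D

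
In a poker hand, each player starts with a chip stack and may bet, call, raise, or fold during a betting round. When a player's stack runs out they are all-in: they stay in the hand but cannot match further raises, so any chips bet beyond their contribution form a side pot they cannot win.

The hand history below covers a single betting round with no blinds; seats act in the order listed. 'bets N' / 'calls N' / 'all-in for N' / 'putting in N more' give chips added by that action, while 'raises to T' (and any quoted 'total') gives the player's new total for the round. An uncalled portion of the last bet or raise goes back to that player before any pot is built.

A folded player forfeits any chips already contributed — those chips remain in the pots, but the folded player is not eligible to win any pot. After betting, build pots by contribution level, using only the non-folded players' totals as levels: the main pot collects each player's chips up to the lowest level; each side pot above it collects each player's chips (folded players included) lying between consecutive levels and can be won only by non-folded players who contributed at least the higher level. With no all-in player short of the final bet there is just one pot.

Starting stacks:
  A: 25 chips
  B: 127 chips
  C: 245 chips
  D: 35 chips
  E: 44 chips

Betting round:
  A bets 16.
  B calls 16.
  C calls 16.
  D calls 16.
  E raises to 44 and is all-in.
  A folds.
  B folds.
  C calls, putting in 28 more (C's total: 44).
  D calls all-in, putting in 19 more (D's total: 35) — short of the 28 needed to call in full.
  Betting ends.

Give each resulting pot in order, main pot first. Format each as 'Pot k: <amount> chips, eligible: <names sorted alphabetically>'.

Pot 1: 137 chips, eligible: C, D, E
Pot 2: 18 chips, eligible: C, E

Derivation:
Contributions: A=16, B=16, C=44, D=35, E=44
Folded: A, B
Pot levels (distinct totals of non-folded players): 35, 44
Layer 1-35: A 16 + B 16 + C 35 + D 35 + E 35 = 137 chips; eligible C, D, E
Layer 36-44: 9 each from C, E = 9*2 = 18 chips; eligible C, E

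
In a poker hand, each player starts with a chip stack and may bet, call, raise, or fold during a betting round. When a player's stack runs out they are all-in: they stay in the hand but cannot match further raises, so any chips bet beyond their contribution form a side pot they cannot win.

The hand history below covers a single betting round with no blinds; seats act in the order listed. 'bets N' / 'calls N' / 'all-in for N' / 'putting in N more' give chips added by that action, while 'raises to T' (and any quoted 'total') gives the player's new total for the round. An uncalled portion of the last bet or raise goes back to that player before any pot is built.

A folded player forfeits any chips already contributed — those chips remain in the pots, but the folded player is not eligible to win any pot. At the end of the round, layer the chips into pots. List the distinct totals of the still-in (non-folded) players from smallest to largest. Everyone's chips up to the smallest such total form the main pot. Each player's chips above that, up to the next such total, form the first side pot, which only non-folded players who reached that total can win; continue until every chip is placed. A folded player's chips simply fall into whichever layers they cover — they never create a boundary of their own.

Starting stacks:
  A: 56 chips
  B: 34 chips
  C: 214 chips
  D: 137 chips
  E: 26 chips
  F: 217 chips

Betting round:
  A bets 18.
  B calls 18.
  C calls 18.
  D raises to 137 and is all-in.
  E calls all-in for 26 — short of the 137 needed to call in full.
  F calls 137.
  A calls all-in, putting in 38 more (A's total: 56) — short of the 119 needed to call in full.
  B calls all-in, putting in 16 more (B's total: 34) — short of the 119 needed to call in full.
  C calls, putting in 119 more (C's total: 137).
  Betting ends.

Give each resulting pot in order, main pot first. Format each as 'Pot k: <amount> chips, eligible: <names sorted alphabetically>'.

Pot 1: 156 chips, eligible: A, B, C, D, E, F
Pot 2: 40 chips, eligible: A, B, C, D, F
Pot 3: 88 chips, eligible: A, C, D, F
Pot 4: 243 chips, eligible: C, D, F

Derivation:
Contributions: A=56, B=34, C=137, D=137, E=26, F=137
Pot levels (distinct totals of non-folded players): 26, 34, 56, 137
Layer 1-26: 26 each from A, B, C, D, E, F = 26*6 = 156 chips; eligible A, B, C, D, E, F
Layer 27-34: 8 each from A, B, C, D, F = 8*5 = 40 chips; eligible A, B, C, D, F
Layer 35-56: 22 each from A, C, D, F = 22*4 = 88 chips; eligible A, C, D, F
Layer 57-137: 81 each from C, D, F = 81*3 = 243 chips; eligible C, D, F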